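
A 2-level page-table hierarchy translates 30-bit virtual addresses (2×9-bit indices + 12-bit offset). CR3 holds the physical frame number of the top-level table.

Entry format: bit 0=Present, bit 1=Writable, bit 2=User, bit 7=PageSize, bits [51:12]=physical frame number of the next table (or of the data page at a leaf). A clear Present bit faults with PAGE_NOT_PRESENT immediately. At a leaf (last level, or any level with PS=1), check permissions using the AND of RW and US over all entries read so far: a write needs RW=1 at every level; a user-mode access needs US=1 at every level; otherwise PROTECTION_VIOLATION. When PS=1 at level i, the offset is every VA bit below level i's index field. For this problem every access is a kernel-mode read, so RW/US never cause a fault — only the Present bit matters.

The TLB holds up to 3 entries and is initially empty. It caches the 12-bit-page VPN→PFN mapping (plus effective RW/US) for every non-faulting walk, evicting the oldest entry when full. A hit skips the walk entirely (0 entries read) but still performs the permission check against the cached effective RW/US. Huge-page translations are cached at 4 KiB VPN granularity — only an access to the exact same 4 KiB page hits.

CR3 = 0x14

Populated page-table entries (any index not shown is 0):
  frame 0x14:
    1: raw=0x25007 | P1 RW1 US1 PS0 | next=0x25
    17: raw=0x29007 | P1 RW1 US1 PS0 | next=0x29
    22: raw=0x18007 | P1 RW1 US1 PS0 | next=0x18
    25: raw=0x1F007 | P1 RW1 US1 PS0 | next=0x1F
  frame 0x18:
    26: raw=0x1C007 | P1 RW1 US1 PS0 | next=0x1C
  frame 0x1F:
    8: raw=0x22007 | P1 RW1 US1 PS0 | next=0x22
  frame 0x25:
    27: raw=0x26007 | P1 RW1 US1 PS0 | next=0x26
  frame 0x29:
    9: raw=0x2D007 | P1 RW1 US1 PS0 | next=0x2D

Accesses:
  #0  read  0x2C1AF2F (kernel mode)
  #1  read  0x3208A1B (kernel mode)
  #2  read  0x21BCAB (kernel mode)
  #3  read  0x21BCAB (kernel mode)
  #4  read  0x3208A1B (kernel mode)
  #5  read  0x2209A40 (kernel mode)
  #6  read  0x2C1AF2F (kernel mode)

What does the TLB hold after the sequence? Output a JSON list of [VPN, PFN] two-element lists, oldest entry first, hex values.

Per-access translation:
#0 VA=0x2C1AF2F (r,kernel):
  [0] read 0x14 idx=22: raw=0x18007 flags P=1 W=1 U=1 S=0
  [1] read 0x18 idx=26: raw=0x1C007 flags P=1 W=1 U=1 S=0
  → PA=0x1CF2F  (2 entries read)
#1 VA=0x3208A1B (r,kernel):
  [0] read 0x14 idx=25: raw=0x1F007 flags P=1 W=1 U=1 S=0
  [1] read 0x1F idx=8: raw=0x22007 flags P=1 W=1 U=1 S=0
  → PA=0x22A1B  (2 entries read)
#2 VA=0x21BCAB (r,kernel):
  [0] read 0x14 idx=1: raw=0x25007 flags P=1 W=1 U=1 S=0
  [1] read 0x25 idx=27: raw=0x26007 flags P=1 W=1 U=1 S=0
  → PA=0x26CAB  (2 entries read)
#3 VA=0x21BCAB (r,kernel):
  TLB hit vpn=0x21B → PA=0x26CAB
#4 VA=0x3208A1B (r,kernel):
  TLB hit vpn=0x3208 → PA=0x22A1B
#5 VA=0x2209A40 (r,kernel):
  [0] read 0x14 idx=17: raw=0x29007 flags P=1 W=1 U=1 S=0
  [1] read 0x29 idx=9: raw=0x2D007 flags P=1 W=1 U=1 S=0
  → PA=0x2DA40  (2 entries read)
#6 VA=0x2C1AF2F (r,kernel):
  [0] read 0x14 idx=22: raw=0x18007 flags P=1 W=1 U=1 S=0
  [1] read 0x18 idx=26: raw=0x1C007 flags P=1 W=1 U=1 S=0
  → PA=0x1CF2F  (2 entries read)

TLB: [["0x21B", "0x26"], ["0x2209", "0x2D"], ["0x2C1A", "0x1C"]]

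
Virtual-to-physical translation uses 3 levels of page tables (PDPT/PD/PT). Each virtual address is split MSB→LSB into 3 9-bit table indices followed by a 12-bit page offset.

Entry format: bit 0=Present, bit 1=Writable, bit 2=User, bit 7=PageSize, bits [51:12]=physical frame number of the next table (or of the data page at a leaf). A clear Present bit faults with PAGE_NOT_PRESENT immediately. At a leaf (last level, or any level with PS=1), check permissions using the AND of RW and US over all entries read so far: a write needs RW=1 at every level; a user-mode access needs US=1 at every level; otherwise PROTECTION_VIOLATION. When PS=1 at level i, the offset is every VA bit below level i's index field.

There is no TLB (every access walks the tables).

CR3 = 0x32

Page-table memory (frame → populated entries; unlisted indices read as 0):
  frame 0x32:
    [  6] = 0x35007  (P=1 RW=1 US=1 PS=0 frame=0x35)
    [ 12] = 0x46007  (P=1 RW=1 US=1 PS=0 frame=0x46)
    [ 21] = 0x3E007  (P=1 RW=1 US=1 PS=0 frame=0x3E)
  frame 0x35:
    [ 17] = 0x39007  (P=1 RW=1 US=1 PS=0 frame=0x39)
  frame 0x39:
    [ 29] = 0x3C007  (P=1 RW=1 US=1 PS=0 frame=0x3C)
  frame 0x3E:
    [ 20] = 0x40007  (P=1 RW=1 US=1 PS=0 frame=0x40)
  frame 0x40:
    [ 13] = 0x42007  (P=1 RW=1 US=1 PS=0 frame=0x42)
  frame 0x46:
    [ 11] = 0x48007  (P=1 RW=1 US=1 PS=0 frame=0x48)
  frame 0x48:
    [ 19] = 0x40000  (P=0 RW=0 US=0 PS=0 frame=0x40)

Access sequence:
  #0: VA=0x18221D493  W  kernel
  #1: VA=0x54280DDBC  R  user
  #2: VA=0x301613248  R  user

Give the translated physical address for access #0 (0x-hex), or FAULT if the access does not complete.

Trace:
#0 VA=0x18221D493 (w,kernel):
  L0 @0x32[6] → 0x35007  P=1,RW=1,US=1,PS=0
  L1 @0x35[17] → 0x39007  P=1,RW=1,US=1,PS=0
  L2 @0x39[29] → 0x3C007  P=1,RW=1,US=1,PS=0
  ✓ 0x3C493  — 3 lookups
#1 VA=0x54280DDBC (r,user):
  L0 @0x32[21] → 0x3E007  P=1,RW=1,US=1,PS=0
  L1 @0x3E[20] → 0x40007  P=1,RW=1,US=1,PS=0
  L2 @0x40[13] → 0x42007  P=1,RW=1,US=1,PS=0
  ✓ 0x42DBC  — 3 lookups
#2 VA=0x301613248 (r,user):
  L0 @0x32[12] → 0x46007  P=1,RW=1,US=1,PS=0
  L1 @0x46[11] → 0x48007  P=1,RW=1,US=1,PS=0
  L2 @0x48[19] → 0x40000  P=0,RW=0,US=0,PS=0
  → PAGE_NOT_PRESENT  (3 entries read)

Access #0 PA: 0x3C493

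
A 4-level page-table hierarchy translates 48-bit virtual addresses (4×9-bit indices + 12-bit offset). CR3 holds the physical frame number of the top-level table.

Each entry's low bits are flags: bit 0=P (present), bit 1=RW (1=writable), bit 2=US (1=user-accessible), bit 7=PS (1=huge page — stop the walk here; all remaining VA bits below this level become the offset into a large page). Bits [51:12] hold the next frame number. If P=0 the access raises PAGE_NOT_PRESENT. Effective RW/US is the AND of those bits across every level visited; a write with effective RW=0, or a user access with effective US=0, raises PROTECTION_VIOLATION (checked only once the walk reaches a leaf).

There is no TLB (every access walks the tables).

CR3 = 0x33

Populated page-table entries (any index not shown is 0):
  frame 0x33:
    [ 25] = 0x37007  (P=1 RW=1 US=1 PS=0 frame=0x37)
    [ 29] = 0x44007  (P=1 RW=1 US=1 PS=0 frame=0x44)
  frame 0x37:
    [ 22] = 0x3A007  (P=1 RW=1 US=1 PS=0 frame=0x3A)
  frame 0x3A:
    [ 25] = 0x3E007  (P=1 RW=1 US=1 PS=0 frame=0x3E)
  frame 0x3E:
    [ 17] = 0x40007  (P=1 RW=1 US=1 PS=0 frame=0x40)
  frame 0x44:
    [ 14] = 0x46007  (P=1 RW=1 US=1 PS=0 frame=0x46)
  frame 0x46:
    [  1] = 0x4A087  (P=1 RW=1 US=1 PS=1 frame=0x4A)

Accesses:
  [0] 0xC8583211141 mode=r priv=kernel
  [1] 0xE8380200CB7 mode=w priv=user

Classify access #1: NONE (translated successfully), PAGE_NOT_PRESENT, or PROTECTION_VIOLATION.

Walk each access:
#0 VA=0xC8583211141 (r,kernel):
  lvl0: tbl 0x33, slot 25 ⇒ 0x37007 (P1/RW1/US1/PS0)
  lvl1: tbl 0x37, slot 22 ⇒ 0x3A007 (P1/RW1/US1/PS0)
  lvl2: tbl 0x3A, slot 25 ⇒ 0x3E007 (P1/RW1/US1/PS0)
  lvl3: tbl 0x3E, slot 17 ⇒ 0x40007 (P1/RW1/US1/PS0)
  ⇒ phys 0x40141  [4 reads]
#1 VA=0xE8380200CB7 (w,user):
  lvl0: tbl 0x33, slot 29 ⇒ 0x44007 (P1/RW1/US1/PS0)
  lvl1: tbl 0x44, slot 14 ⇒ 0x46007 (P1/RW1/US1/PS0)
  lvl2: tbl 0x46, slot 1 ⇒ 0x4A087 (P1/RW1/US1/PS1)
  ⇒ phys 0x4ACB7 (huge @L2)  [3 reads]

Access #1 fault: NONE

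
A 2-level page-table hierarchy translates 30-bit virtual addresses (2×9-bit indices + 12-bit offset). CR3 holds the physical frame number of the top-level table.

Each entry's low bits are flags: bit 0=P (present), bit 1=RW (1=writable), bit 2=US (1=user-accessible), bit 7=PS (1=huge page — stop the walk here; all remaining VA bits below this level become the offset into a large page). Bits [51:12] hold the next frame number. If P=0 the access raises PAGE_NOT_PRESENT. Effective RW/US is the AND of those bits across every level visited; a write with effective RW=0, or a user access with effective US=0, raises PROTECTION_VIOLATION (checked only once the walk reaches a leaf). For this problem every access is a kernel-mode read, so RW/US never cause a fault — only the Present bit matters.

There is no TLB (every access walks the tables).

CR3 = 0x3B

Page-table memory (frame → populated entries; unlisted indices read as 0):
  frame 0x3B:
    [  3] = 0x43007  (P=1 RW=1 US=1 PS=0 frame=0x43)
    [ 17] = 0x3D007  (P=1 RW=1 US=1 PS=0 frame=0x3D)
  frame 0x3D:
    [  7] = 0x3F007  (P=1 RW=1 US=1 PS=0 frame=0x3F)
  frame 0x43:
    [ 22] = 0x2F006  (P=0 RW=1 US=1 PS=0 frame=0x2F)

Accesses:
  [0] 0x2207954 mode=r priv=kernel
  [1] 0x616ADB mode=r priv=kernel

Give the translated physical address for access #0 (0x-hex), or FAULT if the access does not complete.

Trace:
#0 VA=0x2207954 (r,kernel):
  lvl0: tbl 0x3B, slot 17 ⇒ 0x3D007 (P1/RW1/US1/PS0)
  lvl1: tbl 0x3D, slot 7 ⇒ 0x3F007 (P1/RW1/US1/PS0)
  ⇒ phys 0x3F954  [2 reads]
#1 VA=0x616ADB (r,kernel):
  lvl0: tbl 0x3B, slot 3 ⇒ 0x43007 (P1/RW1/US1/PS0)
  lvl1: tbl 0x43, slot 22 ⇒ 0x2F006 (P0/RW1/US1/PS0)
  → PAGE_NOT_PRESENT  (2 entries read)

Access #0 PA: 0x3F954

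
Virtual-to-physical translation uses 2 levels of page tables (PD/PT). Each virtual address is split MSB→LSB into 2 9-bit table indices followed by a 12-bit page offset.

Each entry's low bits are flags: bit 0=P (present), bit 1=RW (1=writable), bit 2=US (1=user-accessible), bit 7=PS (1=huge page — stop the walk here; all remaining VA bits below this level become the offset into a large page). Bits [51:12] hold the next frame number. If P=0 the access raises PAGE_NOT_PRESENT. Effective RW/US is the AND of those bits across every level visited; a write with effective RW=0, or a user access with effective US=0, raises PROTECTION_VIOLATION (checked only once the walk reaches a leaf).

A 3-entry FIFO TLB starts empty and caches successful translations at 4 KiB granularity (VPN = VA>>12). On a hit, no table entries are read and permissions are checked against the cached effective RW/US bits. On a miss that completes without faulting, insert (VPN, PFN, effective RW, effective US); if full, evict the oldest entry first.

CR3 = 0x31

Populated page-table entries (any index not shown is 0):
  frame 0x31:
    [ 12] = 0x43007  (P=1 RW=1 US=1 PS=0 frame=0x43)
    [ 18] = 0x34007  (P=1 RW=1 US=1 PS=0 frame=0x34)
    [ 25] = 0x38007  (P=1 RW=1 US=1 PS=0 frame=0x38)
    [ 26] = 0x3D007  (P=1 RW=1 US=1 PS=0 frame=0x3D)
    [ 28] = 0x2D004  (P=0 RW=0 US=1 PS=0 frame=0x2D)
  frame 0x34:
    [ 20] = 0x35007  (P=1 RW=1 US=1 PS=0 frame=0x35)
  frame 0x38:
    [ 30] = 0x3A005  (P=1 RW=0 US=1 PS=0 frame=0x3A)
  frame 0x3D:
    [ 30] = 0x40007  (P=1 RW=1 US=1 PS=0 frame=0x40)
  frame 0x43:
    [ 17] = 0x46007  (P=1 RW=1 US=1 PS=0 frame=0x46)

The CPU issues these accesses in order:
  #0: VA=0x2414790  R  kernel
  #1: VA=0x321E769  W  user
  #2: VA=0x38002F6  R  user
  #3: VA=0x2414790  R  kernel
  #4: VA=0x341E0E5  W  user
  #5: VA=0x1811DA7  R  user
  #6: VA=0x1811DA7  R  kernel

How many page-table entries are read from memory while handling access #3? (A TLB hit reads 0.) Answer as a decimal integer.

Walk each access:
#0 VA=0x2414790 (r,kernel):
  lvl0: tbl 0x31, slot 18 ⇒ 0x34007 (P1/RW1/US1/PS0)
  lvl1: tbl 0x34, slot 20 ⇒ 0x35007 (P1/RW1/US1/PS0)
  ⇒ phys 0x35790  [2 reads]
#1 VA=0x321E769 (w,user):
  lvl0: tbl 0x31, slot 25 ⇒ 0x38007 (P1/RW1/US1/PS0)
  lvl1: tbl 0x38, slot 30 ⇒ 0x3A005 (P1/RW0/US1/PS0)
  → PROTECTION_VIOLATION  (2 entries read)
#2 VA=0x38002F6 (r,user):
  lvl0: tbl 0x31, slot 28 ⇒ 0x2D004 (P0/RW0/US1/PS0)
  → PAGE_NOT_PRESENT  (1 entries read)
#3 VA=0x2414790 (r,kernel):
  TLB hit vpn=0x2414 → PA=0x35790
#4 VA=0x341E0E5 (w,user):
  lvl0: tbl 0x31, slot 26 ⇒ 0x3D007 (P1/RW1/US1/PS0)
  lvl1: tbl 0x3D, slot 30 ⇒ 0x40007 (P1/RW1/US1/PS0)
  ⇒ phys 0x400E5  [2 reads]
#5 VA=0x1811DA7 (r,user):
  lvl0: tbl 0x31, slot 12 ⇒ 0x43007 (P1/RW1/US1/PS0)
  lvl1: tbl 0x43, slot 17 ⇒ 0x46007 (P1/RW1/US1/PS0)
  ⇒ phys 0x46DA7  [2 reads]
#6 VA=0x1811DA7 (r,kernel):
  TLB hit vpn=0x1811 → PA=0x46DA7

Entries read for #3: 0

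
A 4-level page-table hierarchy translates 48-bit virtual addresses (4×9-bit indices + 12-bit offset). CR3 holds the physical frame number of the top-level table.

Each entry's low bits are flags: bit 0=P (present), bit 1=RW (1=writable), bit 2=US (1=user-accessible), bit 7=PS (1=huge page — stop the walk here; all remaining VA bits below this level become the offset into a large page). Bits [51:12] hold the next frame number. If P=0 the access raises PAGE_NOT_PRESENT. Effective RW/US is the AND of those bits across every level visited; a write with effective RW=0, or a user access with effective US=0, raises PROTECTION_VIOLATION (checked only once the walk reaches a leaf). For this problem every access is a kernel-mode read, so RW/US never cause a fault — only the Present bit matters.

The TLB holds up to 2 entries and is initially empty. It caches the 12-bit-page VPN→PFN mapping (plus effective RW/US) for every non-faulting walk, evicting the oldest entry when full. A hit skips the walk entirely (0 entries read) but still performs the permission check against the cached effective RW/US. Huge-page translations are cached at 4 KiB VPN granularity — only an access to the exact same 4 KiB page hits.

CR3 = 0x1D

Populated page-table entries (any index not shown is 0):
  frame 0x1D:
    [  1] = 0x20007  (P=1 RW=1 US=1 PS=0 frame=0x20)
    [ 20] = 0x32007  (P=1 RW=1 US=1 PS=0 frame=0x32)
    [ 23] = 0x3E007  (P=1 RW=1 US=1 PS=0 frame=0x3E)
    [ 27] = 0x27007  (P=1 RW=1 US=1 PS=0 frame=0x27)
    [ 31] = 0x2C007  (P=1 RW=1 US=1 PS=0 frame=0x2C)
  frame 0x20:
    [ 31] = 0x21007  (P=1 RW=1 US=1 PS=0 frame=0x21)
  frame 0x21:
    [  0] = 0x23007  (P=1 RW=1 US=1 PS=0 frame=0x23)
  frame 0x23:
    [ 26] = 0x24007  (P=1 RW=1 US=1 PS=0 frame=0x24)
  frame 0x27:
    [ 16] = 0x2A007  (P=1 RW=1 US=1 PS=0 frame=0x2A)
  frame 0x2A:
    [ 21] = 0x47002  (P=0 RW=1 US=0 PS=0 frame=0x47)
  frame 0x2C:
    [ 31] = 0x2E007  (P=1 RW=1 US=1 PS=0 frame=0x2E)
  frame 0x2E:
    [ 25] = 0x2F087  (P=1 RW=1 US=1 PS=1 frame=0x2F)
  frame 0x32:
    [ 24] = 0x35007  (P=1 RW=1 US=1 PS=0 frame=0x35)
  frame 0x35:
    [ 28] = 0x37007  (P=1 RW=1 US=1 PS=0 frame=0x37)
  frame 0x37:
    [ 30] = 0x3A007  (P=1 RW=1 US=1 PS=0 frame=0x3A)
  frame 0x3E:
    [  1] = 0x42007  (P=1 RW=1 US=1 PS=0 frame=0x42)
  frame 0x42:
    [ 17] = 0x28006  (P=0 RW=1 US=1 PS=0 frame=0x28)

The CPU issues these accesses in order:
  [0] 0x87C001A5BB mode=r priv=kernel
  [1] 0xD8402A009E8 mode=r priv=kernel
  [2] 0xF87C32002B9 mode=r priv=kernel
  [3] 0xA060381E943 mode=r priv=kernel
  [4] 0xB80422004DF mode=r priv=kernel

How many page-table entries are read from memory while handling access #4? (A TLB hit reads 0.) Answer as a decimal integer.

Trace:
#0 VA=0x87C001A5BB (r,kernel):
  L0 @0x1D[1] → 0x20007  P=1,RW=1,US=1,PS=0
  L1 @0x20[31] → 0x21007  P=1,RW=1,US=1,PS=0
  L2 @0x21[0] → 0x23007  P=1,RW=1,US=1,PS=0
  L3 @0x23[26] → 0x24007  P=1,RW=1,US=1,PS=0
  ⇒ phys 0x245BB  [4 reads]
#1 VA=0xD8402A009E8 (r,kernel):
  L0 @0x1D[27] → 0x27007  P=1,RW=1,US=1,PS=0
  L1 @0x27[16] → 0x2A007  P=1,RW=1,US=1,PS=0
  L2 @0x2A[21] → 0x47002  P=0,RW=1,US=0,PS=0
  ⇒ fault: PAGE_NOT_PRESENT  — 3 lookups
#2 VA=0xF87C32002B9 (r,kernel):
  L0 @0x1D[31] → 0x2C007  P=1,RW=1,US=1,PS=0
  L1 @0x2C[31] → 0x2E007  P=1,RW=1,US=1,PS=0
  L2 @0x2E[25] → 0x2F087  P=1,RW=1,US=1,PS=1
  ⇒ phys 0x2F2B9 (huge @L2)  [3 reads]
#3 VA=0xA060381E943 (r,kernel):
  L0 @0x1D[20] → 0x32007  P=1,RW=1,US=1,PS=0
  L1 @0x32[24] → 0x35007  P=1,RW=1,US=1,PS=0
  L2 @0x35[28] → 0x37007  P=1,RW=1,US=1,PS=0
  L3 @0x37[30] → 0x3A007  P=1,RW=1,US=1,PS=0
  ⇒ phys 0x3A943  [4 reads]
#4 VA=0xB80422004DF (r,kernel):
  L0 @0x1D[23] → 0x3E007  P=1,RW=1,US=1,PS=0
  L1 @0x3E[1] → 0x42007  P=1,RW=1,US=1,PS=0
  L2 @0x42[17] → 0x28006  P=0,RW=1,US=1,PS=0
  ⇒ fault: PAGE_NOT_PRESENT  — 3 lookups

Entries read for #4: 3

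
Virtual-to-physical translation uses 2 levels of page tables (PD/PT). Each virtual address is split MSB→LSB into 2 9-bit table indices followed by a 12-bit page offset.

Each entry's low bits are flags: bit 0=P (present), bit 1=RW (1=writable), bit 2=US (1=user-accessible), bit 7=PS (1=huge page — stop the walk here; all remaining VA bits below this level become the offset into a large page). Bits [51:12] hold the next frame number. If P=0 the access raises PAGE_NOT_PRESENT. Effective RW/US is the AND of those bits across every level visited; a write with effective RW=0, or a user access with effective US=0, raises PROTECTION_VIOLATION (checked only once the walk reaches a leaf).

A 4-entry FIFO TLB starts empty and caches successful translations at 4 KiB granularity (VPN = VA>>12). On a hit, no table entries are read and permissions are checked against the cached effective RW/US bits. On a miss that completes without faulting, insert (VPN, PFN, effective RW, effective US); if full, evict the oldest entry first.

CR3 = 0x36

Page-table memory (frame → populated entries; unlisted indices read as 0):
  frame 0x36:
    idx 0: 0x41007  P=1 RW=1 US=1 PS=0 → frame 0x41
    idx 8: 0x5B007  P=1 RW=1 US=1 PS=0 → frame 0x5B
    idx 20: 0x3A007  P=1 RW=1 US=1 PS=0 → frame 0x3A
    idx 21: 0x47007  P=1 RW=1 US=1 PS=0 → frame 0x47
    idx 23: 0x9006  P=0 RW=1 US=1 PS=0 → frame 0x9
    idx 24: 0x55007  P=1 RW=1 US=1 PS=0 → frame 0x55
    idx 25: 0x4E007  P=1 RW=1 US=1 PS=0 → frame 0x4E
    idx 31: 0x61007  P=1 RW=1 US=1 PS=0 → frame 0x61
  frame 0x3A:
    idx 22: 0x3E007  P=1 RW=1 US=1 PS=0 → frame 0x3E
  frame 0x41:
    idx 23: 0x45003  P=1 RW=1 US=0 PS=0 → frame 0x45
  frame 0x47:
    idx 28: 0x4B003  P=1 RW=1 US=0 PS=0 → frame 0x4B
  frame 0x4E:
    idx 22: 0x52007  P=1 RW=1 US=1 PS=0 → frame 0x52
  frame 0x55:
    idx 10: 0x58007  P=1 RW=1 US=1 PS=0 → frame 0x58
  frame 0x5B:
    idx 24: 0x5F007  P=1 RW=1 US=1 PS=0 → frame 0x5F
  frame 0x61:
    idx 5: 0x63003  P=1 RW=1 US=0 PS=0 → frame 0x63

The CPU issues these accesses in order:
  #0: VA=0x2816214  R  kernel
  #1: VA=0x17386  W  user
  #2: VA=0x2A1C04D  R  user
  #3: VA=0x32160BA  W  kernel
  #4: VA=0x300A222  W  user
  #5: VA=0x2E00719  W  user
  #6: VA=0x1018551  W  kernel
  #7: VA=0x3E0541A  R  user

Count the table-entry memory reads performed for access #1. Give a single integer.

Per-access translation:
#0 VA=0x2816214 (r,kernel):
  lvl0: tbl 0x36, slot 20 ⇒ 0x3A007 (P1/RW1/US1/PS0)
  lvl1: tbl 0x3A, slot 22 ⇒ 0x3E007 (P1/RW1/US1/PS0)
  → PA=0x3E214  (2 entries read)
#1 VA=0x17386 (w,user):
  lvl0: tbl 0x36, slot 0 ⇒ 0x41007 (P1/RW1/US1/PS0)
  lvl1: tbl 0x41, slot 23 ⇒ 0x45003 (P1/RW1/US0/PS0)
  → PROTECTION_VIOLATION  (2 entries read)
#2 VA=0x2A1C04D (r,user):
  lvl0: tbl 0x36, slot 21 ⇒ 0x47007 (P1/RW1/US1/PS0)
  lvl1: tbl 0x47, slot 28 ⇒ 0x4B003 (P1/RW1/US0/PS0)
  → PROTECTION_VIOLATION  (2 entries read)
#3 VA=0x32160BA (w,kernel):
  lvl0: tbl 0x36, slot 25 ⇒ 0x4E007 (P1/RW1/US1/PS0)
  lvl1: tbl 0x4E, slot 22 ⇒ 0x52007 (P1/RW1/US1/PS0)
  → PA=0x520BA  (2 entries read)
#4 VA=0x300A222 (w,user):
  lvl0: tbl 0x36, slot 24 ⇒ 0x55007 (P1/RW1/US1/PS0)
  lvl1: tbl 0x55, slot 10 ⇒ 0x58007 (P1/RW1/US1/PS0)
  → PA=0x58222  (2 entries read)
#5 VA=0x2E00719 (w,user):
  lvl0: tbl 0x36, slot 23 ⇒ 0x9006 (P0/RW1/US1/PS0)
  → PAGE_NOT_PRESENT  (1 entries read)
#6 VA=0x1018551 (w,kernel):
  lvl0: tbl 0x36, slot 8 ⇒ 0x5B007 (P1/RW1/US1/PS0)
  lvl1: tbl 0x5B, slot 24 ⇒ 0x5F007 (P1/RW1/US1/PS0)
  → PA=0x5F551  (2 entries read)
#7 VA=0x3E0541A (r,user):
  lvl0: tbl 0x36, slot 31 ⇒ 0x61007 (P1/RW1/US1/PS0)
  lvl1: tbl 0x61, slot 5 ⇒ 0x63003 (P1/RW1/US0/PS0)
  → PROTECTION_VIOLATION  (2 entries read)

Entries read for #1: 2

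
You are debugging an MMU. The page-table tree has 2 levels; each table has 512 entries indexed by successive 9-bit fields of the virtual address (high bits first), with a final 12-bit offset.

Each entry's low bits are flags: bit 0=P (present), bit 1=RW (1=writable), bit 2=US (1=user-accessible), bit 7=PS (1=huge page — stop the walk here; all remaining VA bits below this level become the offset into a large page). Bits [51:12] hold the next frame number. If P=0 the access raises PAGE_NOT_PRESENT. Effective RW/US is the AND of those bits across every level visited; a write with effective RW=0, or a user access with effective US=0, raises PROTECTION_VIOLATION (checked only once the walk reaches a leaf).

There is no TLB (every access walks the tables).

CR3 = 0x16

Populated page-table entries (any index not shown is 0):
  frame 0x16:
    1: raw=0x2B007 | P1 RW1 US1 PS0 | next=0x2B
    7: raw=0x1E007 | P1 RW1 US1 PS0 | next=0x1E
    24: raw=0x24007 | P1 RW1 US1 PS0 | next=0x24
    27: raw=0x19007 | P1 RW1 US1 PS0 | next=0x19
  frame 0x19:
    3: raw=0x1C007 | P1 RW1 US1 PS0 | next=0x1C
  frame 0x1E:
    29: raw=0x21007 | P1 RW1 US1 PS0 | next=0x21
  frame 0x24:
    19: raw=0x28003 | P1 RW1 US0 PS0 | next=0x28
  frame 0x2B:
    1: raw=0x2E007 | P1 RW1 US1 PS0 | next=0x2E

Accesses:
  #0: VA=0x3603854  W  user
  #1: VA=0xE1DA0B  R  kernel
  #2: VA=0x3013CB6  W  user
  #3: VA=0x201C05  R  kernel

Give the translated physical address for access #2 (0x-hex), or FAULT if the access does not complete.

Walk each access:
#0 VA=0x3603854 (w,user):
  lvl0: tbl 0x16, slot 27 ⇒ 0x19007 (P1/RW1/US1/PS0)
  lvl1: tbl 0x19, slot 3 ⇒ 0x1C007 (P1/RW1/US1/PS0)
  ⇒ phys 0x1C854  [2 reads]
#1 VA=0xE1DA0B (r,kernel):
  lvl0: tbl 0x16, slot 7 ⇒ 0x1E007 (P1/RW1/US1/PS0)
  lvl1: tbl 0x1E, slot 29 ⇒ 0x21007 (P1/RW1/US1/PS0)
  ⇒ phys 0x21A0B  [2 reads]
#2 VA=0x3013CB6 (w,user):
  lvl0: tbl 0x16, slot 24 ⇒ 0x24007 (P1/RW1/US1/PS0)
  lvl1: tbl 0x24, slot 19 ⇒ 0x28003 (P1/RW1/US0/PS0)
  ✗ PROTECTION_VIOLATION  [2 reads]
#3 VA=0x201C05 (r,kernel):
  lvl0: tbl 0x16, slot 1 ⇒ 0x2B007 (P1/RW1/US1/PS0)
  lvl1: tbl 0x2B, slot 1 ⇒ 0x2E007 (P1/RW1/US1/PS0)
  ⇒ phys 0x2EC05  [2 reads]

Access #2 PA: FAULT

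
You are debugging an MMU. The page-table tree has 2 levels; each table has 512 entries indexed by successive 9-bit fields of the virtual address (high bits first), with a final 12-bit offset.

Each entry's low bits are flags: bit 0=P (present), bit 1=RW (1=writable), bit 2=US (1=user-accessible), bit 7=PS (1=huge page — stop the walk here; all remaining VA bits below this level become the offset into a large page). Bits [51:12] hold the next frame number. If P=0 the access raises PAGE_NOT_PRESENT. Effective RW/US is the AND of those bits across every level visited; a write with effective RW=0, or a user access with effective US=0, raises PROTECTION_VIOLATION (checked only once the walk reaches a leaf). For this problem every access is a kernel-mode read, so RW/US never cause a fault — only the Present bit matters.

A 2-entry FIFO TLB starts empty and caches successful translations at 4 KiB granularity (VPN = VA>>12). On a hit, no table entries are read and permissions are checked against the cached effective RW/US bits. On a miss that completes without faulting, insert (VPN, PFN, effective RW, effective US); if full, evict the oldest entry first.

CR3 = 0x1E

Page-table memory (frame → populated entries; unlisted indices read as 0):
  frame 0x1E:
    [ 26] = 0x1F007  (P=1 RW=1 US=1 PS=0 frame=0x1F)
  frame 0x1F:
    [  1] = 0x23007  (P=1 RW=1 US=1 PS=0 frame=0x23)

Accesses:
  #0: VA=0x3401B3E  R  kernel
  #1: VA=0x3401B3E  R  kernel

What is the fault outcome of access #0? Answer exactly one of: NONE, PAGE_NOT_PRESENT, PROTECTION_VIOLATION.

Per-access translation:
#0 VA=0x3401B3E (r,kernel):
  L0: frame=0x1E idx=26 entry=0x1F007 [P=1 RW=1 US=1 PS=0]
  L1: frame=0x1F idx=1 entry=0x23007 [P=1 RW=1 US=1 PS=0]
  ✓ 0x23B3E  — 2 lookups
#1 VA=0x3401B3E (r,kernel):
  TLB hit vpn=0x3401 → PA=0x23B3E

Access #0 fault: NONE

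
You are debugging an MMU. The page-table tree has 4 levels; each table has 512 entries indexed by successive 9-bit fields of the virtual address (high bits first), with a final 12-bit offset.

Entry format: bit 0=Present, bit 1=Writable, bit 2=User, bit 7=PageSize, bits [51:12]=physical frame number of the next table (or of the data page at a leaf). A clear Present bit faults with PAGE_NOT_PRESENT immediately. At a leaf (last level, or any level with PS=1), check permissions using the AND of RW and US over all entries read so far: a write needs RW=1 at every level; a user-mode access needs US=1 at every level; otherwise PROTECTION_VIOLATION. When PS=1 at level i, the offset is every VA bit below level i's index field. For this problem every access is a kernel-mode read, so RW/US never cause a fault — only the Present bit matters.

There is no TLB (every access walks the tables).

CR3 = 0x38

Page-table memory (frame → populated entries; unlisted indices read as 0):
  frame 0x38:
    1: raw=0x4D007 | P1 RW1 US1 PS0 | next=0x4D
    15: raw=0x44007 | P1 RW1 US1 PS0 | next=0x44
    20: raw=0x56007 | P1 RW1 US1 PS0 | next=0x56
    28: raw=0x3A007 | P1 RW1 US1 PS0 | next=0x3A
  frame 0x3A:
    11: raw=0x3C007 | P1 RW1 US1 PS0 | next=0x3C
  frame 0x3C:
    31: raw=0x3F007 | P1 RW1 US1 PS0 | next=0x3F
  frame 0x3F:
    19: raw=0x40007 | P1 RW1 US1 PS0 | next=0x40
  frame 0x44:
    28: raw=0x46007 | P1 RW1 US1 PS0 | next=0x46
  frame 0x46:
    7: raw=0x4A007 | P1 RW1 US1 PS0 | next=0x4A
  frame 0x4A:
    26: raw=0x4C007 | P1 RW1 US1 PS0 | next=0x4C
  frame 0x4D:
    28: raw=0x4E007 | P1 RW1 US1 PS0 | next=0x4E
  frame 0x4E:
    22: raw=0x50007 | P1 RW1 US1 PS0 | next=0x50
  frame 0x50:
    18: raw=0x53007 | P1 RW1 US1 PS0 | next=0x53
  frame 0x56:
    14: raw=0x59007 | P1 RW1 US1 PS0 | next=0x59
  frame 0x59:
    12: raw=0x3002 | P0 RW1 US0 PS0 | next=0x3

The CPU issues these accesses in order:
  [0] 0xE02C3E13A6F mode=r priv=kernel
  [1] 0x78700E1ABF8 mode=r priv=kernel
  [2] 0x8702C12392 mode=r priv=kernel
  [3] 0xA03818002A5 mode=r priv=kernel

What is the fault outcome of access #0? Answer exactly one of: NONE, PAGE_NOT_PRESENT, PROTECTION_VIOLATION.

Walk each access:
#0 VA=0xE02C3E13A6F (r,kernel):
  [0] read 0x38 idx=28: raw=0x3A007 flags P=1 W=1 U=1 S=0
  [1] read 0x3A idx=11: raw=0x3C007 flags P=1 W=1 U=1 S=0
  [2] read 0x3C idx=31: raw=0x3F007 flags P=1 W=1 U=1 S=0
  [3] read 0x3F idx=19: raw=0x40007 flags P=1 W=1 U=1 S=0
  → PA=0x40A6F  (4 entries read)
#1 VA=0x78700E1ABF8 (r,kernel):
  [0] read 0x38 idx=15: raw=0x44007 flags P=1 W=1 U=1 S=0
  [1] read 0x44 idx=28: raw=0x46007 flags P=1 W=1 U=1 S=0
  [2] read 0x46 idx=7: raw=0x4A007 flags P=1 W=1 U=1 S=0
  [3] read 0x4A idx=26: raw=0x4C007 flags P=1 W=1 U=1 S=0
  → PA=0x4CBF8  (4 entries read)
#2 VA=0x8702C12392 (r,kernel):
  [0] read 0x38 idx=1: raw=0x4D007 flags P=1 W=1 U=1 S=0
  [1] read 0x4D idx=28: raw=0x4E007 flags P=1 W=1 U=1 S=0
  [2] read 0x4E idx=22: raw=0x50007 flags P=1 W=1 U=1 S=0
  [3] read 0x50 idx=18: raw=0x53007 flags P=1 W=1 U=1 S=0
  → PA=0x53392  (4 entries read)
#3 VA=0xA03818002A5 (r,kernel):
  [0] read 0x38 idx=20: raw=0x56007 flags P=1 W=1 U=1 S=0
  [1] read 0x56 idx=14: raw=0x59007 flags P=1 W=1 U=1 S=0
  [2] read 0x59 idx=12: raw=0x3002 flags P=0 W=1 U=0 S=0
  → PAGE_NOT_PRESENT  (3 entries read)

Access #0 fault: NONE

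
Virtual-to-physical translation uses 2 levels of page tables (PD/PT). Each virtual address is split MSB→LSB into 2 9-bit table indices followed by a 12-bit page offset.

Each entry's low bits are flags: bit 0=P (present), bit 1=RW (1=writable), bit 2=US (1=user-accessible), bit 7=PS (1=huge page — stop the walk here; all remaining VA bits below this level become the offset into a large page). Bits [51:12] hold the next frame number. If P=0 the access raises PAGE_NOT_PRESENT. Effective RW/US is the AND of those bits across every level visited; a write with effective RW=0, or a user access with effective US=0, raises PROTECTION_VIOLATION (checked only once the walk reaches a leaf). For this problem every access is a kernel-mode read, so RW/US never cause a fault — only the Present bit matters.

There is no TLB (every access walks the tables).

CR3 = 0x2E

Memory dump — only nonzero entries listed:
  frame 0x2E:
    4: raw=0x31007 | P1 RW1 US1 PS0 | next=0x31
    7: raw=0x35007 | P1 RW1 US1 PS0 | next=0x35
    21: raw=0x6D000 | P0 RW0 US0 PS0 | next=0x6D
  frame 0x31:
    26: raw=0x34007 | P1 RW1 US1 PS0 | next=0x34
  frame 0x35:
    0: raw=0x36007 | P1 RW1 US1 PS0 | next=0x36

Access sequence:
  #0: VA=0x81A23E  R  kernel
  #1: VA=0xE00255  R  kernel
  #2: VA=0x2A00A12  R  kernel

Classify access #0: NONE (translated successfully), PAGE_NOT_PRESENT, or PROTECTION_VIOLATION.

Per-access translation:
#0 VA=0x81A23E (r,kernel):
  L0 @0x2E[4] → 0x31007  P=1,RW=1,US=1,PS=0
  L1 @0x31[26] → 0x34007  P=1,RW=1,US=1,PS=0
  → PA=0x3423E  (2 entries read)
#1 VA=0xE00255 (r,kernel):
  L0 @0x2E[7] → 0x35007  P=1,RW=1,US=1,PS=0
  L1 @0x35[0] → 0x36007  P=1,RW=1,US=1,PS=0
  → PA=0x36255  (2 entries read)
#2 VA=0x2A00A12 (r,kernel):
  L0 @0x2E[21] → 0x6D000  P=0,RW=0,US=0,PS=0
  ⇒ fault: PAGE_NOT_PRESENT  — 1 lookups

Access #0 fault: NONE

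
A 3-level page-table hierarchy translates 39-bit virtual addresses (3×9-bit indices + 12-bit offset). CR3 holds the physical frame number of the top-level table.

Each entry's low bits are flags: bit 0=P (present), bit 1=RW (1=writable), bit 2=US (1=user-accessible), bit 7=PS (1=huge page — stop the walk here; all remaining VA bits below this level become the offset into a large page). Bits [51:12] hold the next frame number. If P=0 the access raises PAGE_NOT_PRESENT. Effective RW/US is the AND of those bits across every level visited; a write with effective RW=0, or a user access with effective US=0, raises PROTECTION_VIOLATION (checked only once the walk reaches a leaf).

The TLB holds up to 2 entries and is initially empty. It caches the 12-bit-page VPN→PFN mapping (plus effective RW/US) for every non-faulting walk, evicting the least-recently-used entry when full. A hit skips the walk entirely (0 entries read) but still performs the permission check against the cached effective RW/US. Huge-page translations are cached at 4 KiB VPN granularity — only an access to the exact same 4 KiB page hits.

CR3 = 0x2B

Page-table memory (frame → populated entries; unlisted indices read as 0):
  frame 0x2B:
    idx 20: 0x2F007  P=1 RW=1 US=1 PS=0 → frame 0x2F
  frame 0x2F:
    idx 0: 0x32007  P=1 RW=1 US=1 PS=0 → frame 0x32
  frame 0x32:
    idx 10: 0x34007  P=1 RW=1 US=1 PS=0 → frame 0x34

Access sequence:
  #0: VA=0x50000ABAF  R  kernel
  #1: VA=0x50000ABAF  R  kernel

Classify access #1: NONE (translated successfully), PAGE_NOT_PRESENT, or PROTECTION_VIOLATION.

Per-access translation:
#0 VA=0x50000ABAF (r,kernel):
  lvl0: tbl 0x2B, slot 20 ⇒ 0x2F007 (P1/RW1/US1/PS0)
  lvl1: tbl 0x2F, slot 0 ⇒ 0x32007 (P1/RW1/US1/PS0)
  lvl2: tbl 0x32, slot 10 ⇒ 0x34007 (P1/RW1/US1/PS0)
  ⇒ phys 0x34BAF  [3 reads]
#1 VA=0x50000ABAF (r,kernel):
  TLB hit vpn=0x50000A → PA=0x34BAF

Access #1 fault: NONE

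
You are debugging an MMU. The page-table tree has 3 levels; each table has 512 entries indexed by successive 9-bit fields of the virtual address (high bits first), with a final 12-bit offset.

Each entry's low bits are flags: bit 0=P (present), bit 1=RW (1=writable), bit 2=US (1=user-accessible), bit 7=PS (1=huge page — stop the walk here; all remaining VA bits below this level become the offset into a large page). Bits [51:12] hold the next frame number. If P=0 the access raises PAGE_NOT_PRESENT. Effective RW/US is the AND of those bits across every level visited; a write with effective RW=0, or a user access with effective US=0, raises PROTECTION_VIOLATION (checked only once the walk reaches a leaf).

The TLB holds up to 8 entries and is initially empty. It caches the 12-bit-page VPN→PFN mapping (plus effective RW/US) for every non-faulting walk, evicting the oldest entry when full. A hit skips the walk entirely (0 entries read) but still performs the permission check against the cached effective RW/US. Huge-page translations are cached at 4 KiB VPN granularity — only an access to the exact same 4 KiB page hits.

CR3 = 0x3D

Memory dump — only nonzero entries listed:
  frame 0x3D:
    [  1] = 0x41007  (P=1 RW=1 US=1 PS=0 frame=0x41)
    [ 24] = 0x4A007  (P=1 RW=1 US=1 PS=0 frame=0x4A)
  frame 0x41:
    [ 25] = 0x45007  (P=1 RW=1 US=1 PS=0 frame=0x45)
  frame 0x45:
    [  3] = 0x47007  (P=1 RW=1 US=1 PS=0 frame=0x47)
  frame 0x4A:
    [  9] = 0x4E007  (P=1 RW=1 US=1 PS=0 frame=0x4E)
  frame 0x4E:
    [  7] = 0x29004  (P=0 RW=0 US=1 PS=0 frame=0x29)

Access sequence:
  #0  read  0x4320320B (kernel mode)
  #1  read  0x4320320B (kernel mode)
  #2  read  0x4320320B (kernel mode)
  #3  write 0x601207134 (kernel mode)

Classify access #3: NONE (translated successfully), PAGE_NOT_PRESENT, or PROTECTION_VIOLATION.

Walk each access:
#0 VA=0x4320320B (r,kernel):
  L0: frame=0x3D idx=1 entry=0x41007 [P=1 RW=1 US=1 PS=0]
  L1: frame=0x41 idx=25 entry=0x45007 [P=1 RW=1 US=1 PS=0]
  L2: frame=0x45 idx=3 entry=0x47007 [P=1 RW=1 US=1 PS=0]
  → PA=0x4720B  (3 entries read)
#1 VA=0x4320320B (r,kernel):
  TLB hit vpn=0x43203 → PA=0x4720B
#2 VA=0x4320320B (r,kernel):
  TLB hit vpn=0x43203 → PA=0x4720B
#3 VA=0x601207134 (w,kernel):
  L0: frame=0x3D idx=24 entry=0x4A007 [P=1 RW=1 US=1 PS=0]
  L1: frame=0x4A idx=9 entry=0x4E007 [P=1 RW=1 US=1 PS=0]
  L2: frame=0x4E idx=7 entry=0x29004 [P=0 RW=0 US=1 PS=0]
  ⇒ fault: PAGE_NOT_PRESENT  — 3 lookups

Access #3 fault: PAGE_NOT_PRESENT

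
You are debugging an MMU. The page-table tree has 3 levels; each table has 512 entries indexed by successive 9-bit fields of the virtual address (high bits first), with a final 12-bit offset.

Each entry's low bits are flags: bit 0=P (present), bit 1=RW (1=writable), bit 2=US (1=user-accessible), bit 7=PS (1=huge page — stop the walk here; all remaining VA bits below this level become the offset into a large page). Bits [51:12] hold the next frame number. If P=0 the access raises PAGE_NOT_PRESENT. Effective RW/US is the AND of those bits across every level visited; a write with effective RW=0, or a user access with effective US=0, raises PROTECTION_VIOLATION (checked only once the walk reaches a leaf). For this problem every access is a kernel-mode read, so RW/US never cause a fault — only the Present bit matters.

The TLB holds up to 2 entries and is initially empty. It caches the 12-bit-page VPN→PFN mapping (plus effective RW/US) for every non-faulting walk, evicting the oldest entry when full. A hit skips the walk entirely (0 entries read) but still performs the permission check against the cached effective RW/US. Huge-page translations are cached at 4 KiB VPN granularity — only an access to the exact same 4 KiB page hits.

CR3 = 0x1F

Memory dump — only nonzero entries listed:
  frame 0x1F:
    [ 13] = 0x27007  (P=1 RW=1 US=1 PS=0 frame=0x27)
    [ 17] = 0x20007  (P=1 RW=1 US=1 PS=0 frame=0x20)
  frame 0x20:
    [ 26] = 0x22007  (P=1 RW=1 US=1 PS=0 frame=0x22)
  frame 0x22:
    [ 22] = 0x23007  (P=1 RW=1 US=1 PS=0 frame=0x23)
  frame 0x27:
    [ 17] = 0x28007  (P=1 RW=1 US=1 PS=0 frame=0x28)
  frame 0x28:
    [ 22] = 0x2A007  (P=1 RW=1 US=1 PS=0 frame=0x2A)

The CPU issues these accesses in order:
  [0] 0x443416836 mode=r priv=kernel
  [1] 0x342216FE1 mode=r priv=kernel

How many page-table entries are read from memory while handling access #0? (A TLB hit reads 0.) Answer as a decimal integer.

Trace:
#0 VA=0x443416836 (r,kernel):
  lvl0: tbl 0x1F, slot 17 ⇒ 0x20007 (P1/RW1/US1/PS0)
  lvl1: tbl 0x20, slot 26 ⇒ 0x22007 (P1/RW1/US1/PS0)
  lvl2: tbl 0x22, slot 22 ⇒ 0x23007 (P1/RW1/US1/PS0)
  ✓ 0x23836  — 3 lookups
#1 VA=0x342216FE1 (r,kernel):
  lvl0: tbl 0x1F, slot 13 ⇒ 0x27007 (P1/RW1/US1/PS0)
  lvl1: tbl 0x27, slot 17 ⇒ 0x28007 (P1/RW1/US1/PS0)
  lvl2: tbl 0x28, slot 22 ⇒ 0x2A007 (P1/RW1/US1/PS0)
  ✓ 0x2AFE1  — 3 lookups

Entries read for #0: 3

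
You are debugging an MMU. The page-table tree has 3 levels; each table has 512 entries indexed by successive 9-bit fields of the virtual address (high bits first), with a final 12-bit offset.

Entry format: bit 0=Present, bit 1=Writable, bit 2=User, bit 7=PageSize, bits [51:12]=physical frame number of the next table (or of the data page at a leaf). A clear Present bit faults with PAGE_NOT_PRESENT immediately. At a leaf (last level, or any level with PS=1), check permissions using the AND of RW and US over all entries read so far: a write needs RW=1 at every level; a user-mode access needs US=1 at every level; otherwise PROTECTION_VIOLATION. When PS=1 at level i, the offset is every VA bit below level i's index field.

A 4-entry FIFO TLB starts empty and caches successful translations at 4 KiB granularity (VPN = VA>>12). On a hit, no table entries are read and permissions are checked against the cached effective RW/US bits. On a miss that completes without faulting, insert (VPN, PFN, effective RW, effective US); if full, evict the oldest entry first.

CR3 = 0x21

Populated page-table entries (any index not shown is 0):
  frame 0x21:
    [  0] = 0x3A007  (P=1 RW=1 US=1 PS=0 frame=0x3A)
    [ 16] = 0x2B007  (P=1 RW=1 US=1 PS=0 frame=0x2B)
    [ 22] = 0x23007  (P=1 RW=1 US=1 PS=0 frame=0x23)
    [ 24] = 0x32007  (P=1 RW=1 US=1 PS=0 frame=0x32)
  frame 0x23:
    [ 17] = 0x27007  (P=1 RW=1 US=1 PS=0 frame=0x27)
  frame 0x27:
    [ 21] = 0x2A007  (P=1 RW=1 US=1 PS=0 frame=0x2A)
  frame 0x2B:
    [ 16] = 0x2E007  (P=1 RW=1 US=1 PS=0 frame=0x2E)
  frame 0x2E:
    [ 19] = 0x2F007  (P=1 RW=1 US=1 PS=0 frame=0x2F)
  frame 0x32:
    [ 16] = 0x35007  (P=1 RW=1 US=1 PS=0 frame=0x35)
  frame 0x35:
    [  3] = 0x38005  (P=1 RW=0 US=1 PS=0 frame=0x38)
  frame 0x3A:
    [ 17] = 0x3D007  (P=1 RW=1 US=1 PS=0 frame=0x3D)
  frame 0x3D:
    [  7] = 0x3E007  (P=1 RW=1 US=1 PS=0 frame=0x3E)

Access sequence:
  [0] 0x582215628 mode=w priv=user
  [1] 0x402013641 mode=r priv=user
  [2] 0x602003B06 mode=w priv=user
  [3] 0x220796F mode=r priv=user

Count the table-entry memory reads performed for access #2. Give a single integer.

Per-access translation:
#0 VA=0x582215628 (w,user):
  [0] read 0x21 idx=22: raw=0x23007 flags P=1 W=1 U=1 S=0
  [1] read 0x23 idx=17: raw=0x27007 flags P=1 W=1 U=1 S=0
  [2] read 0x27 idx=21: raw=0x2A007 flags P=1 W=1 U=1 S=0
  → PA=0x2A628  (3 entries read)
#1 VA=0x402013641 (r,user):
  [0] read 0x21 idx=16: raw=0x2B007 flags P=1 W=1 U=1 S=0
  [1] read 0x2B idx=16: raw=0x2E007 flags P=1 W=1 U=1 S=0
  [2] read 0x2E idx=19: raw=0x2F007 flags P=1 W=1 U=1 S=0
  → PA=0x2F641  (3 entries read)
#2 VA=0x602003B06 (w,user):
  [0] read 0x21 idx=24: raw=0x32007 flags P=1 W=1 U=1 S=0
  [1] read 0x32 idx=16: raw=0x35007 flags P=1 W=1 U=1 S=0
  [2] read 0x35 idx=3: raw=0x38005 flags P=1 W=0 U=1 S=0
  ⇒ fault: PROTECTION_VIOLATION  — 3 lookups
#3 VA=0x220796F (r,user):
  [0] read 0x21 idx=0: raw=0x3A007 flags P=1 W=1 U=1 S=0
  [1] read 0x3A idx=17: raw=0x3D007 flags P=1 W=1 U=1 S=0
  [2] read 0x3D idx=7: raw=0x3E007 flags P=1 W=1 U=1 S=0
  → PA=0x3E96F  (3 entries read)

Entries read for #2: 3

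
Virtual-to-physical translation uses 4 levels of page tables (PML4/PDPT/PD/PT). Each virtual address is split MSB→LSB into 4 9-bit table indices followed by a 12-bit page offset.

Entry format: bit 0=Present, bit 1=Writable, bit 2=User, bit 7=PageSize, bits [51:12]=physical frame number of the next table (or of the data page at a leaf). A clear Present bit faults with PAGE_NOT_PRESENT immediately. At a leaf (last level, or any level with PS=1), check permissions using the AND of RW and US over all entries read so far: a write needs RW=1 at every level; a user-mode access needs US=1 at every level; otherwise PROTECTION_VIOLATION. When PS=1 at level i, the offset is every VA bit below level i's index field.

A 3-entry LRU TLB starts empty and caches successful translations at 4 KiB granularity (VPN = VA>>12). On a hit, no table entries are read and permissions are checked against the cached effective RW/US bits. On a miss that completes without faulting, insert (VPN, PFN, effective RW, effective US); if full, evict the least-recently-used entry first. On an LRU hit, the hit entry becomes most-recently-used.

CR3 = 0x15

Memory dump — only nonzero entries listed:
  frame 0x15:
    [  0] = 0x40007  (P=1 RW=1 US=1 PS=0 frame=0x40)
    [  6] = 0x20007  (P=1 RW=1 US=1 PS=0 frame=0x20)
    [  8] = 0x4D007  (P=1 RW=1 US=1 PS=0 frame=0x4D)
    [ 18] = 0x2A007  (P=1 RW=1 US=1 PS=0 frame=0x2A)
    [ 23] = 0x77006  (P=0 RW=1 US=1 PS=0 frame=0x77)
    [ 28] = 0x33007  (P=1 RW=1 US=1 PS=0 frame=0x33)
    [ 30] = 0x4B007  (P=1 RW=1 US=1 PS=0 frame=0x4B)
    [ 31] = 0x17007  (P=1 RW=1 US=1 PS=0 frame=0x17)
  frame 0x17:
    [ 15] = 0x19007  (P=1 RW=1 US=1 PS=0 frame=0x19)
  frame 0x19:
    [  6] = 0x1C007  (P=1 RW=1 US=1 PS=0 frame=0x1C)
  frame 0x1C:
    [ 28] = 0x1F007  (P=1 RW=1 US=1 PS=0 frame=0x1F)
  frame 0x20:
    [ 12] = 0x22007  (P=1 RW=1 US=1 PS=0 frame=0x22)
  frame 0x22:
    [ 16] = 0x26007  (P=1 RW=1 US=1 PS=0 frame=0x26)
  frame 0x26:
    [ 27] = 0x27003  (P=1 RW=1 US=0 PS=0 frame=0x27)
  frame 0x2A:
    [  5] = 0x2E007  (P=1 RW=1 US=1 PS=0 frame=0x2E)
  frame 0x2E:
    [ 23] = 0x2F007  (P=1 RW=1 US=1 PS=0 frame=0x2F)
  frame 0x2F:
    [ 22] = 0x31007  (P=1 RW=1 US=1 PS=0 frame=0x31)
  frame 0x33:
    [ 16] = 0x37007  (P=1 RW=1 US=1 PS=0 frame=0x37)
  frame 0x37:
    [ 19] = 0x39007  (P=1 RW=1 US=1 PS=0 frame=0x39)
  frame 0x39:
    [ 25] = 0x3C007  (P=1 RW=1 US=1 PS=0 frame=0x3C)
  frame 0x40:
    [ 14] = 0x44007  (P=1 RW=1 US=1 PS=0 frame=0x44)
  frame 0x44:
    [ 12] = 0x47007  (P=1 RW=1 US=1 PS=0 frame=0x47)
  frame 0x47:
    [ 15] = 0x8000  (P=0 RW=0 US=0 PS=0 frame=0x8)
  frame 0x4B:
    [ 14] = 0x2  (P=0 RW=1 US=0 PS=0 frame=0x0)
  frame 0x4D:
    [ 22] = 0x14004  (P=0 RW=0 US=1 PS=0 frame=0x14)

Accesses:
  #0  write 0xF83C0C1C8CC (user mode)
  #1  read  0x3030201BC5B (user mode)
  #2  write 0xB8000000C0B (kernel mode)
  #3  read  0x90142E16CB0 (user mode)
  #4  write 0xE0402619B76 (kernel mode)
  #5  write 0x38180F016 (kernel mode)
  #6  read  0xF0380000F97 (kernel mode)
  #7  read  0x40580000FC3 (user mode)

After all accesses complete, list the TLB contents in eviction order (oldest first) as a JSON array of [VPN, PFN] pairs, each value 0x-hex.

Walk each access:
#0 VA=0xF83C0C1C8CC (w,user):
  lvl0: tbl 0x15, slot 31 ⇒ 0x17007 (P1/RW1/US1/PS0)
  lvl1: tbl 0x17, slot 15 ⇒ 0x19007 (P1/RW1/US1/PS0)
  lvl2: tbl 0x19, slot 6 ⇒ 0x1C007 (P1/RW1/US1/PS0)
  lvl3: tbl 0x1C, slot 28 ⇒ 0x1F007 (P1/RW1/US1/PS0)
  ✓ 0x1F8CC  — 4 lookups
#1 VA=0x3030201BC5B (r,user):
  lvl0: tbl 0x15, slot 6 ⇒ 0x20007 (P1/RW1/US1/PS0)
  lvl1: tbl 0x20, slot 12 ⇒ 0x22007 (P1/RW1/US1/PS0)
  lvl2: tbl 0x22, slot 16 ⇒ 0x26007 (P1/RW1/US1/PS0)
  lvl3: tbl 0x26, slot 27 ⇒ 0x27003 (P1/RW1/US0/PS0)
  → PROTECTION_VIOLATION  (4 entries read)
#2 VA=0xB8000000C0B (w,kernel):
  lvl0: tbl 0x15, slot 23 ⇒ 0x77006 (P0/RW1/US1/PS0)
  → PAGE_NOT_PRESENT  (1 entries read)
#3 VA=0x90142E16CB0 (r,user):
  lvl0: tbl 0x15, slot 18 ⇒ 0x2A007 (P1/RW1/US1/PS0)
  lvl1: tbl 0x2A, slot 5 ⇒ 0x2E007 (P1/RW1/US1/PS0)
  lvl2: tbl 0x2E, slot 23 ⇒ 0x2F007 (P1/RW1/US1/PS0)
  lvl3: tbl 0x2F, slot 22 ⇒ 0x31007 (P1/RW1/US1/PS0)
  ✓ 0x31CB0  — 4 lookups
#4 VA=0xE0402619B76 (w,kernel):
  lvl0: tbl 0x15, slot 28 ⇒ 0x33007 (P1/RW1/US1/PS0)
  lvl1: tbl 0x33, slot 16 ⇒ 0x37007 (P1/RW1/US1/PS0)
  lvl2: tbl 0x37, slot 19 ⇒ 0x39007 (P1/RW1/US1/PS0)
  lvl3: tbl 0x39, slot 25 ⇒ 0x3C007 (P1/RW1/US1/PS0)
  ✓ 0x3CB76  — 4 lookups
#5 VA=0x38180F016 (w,kernel):
  lvl0: tbl 0x15, slot 0 ⇒ 0x40007 (P1/RW1/US1/PS0)
  lvl1: tbl 0x40, slot 14 ⇒ 0x44007 (P1/RW1/US1/PS0)
  lvl2: tbl 0x44, slot 12 ⇒ 0x47007 (P1/RW1/US1/PS0)
  lvl3: tbl 0x47, slot 15 ⇒ 0x8000 (P0/RW0/US0/PS0)
  → PAGE_NOT_PRESENT  (4 entries read)
#6 VA=0xF0380000F97 (r,kernel):
  lvl0: tbl 0x15, slot 30 ⇒ 0x4B007 (P1/RW1/US1/PS0)
  lvl1: tbl 0x4B, slot 14 ⇒ 0x2 (P0/RW1/US0/PS0)
  → PAGE_NOT_PRESENT  (2 entries read)
#7 VA=0x40580000FC3 (r,user):
  lvl0: tbl 0x15, slot 8 ⇒ 0x4D007 (P1/RW1/US1/PS0)
  lvl1: tbl 0x4D, slot 22 ⇒ 0x14004 (P0/RW0/US1/PS0)
  → PAGE_NOT_PRESENT  (2 entries read)

TLB: [["0xF83C0C1C", "0x1F"], ["0x90142E16", "0x31"], ["0xE0402619", "0x3C"]]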